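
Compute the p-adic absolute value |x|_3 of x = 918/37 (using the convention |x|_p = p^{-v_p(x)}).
|918/37|_3 = 1/27

Step 1 — compute v_3(x) by factoring powers of 3 out of the numerator and denominator: v_3(918/37) = 3. Step 2 — apply |x|_p = p^{-v_p(x)} = 3^{-3} = 1/27.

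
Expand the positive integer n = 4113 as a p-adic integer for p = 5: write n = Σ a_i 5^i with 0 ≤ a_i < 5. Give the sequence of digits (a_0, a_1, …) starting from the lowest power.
(a_0, a_1, …) = (3, 2, 4, 2, 1, 1)

Repeated division by 5 gives the digits low-to-high: 4113 = 3 + 2·5^1 + 4·5^2 + 2·5^3 + 1·5^4 + 1·5^5. Digit sequence: (3, 2, 4, 2, 1, 1).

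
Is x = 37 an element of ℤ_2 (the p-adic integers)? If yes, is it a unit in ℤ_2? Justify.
x ∈ ℤ_2^× (unit); v_2(x) = 0

ℤ_2 = {x ∈ ℚ_2 : v_2(x) ≥ 0} and ℤ_2^× = {x ∈ ℤ_2 : v_2(x) = 0}. Here v_2(37) = v_2(num) − v_2(den) = 0; compare against these criteria.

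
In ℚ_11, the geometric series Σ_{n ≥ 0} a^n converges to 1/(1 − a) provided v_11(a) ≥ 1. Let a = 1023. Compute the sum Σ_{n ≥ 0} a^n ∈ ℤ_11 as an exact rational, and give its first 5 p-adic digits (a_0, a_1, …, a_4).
Σ a^n = 1/(1 − a) = -1/1022;  first 5 digits = (1, 5, 0, 10, 9)

v_11(a) = 1 ≥ 1, so the series converges in ℤ_11 to 1/(1 − a) = 1/(1 − 1023) = -1/1022. Expand this rational in ℤ_11: compute digits iteratively via d_i = x_i mod 11, x_{i+1} = (x_i − d_i)/11. The first 5 digits are (1, 5, 0, 10, 9).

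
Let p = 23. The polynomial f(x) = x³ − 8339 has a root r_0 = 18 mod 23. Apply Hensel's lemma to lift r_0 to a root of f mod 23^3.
r_2 = 9517 (mod 12167)

Hensel: r_{i+1} = r_i − f(r_i)/f′(r_i) mod 23^{i+2}, where f′(x) = 3x². Iterate:
  r_0 = 18 (mod 23)
  r_1 = 524 (mod 529)
  r_2 = 9517 (mod 12167)
Final: r = 9517 with f(r) ≡ 0 mod 23^3.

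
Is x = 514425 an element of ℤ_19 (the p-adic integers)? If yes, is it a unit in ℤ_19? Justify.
x ∈ ℤ_19 but not a unit; v_19(x) = 3 > 0

ℤ_19 = {x ∈ ℚ_19 : v_19(x) ≥ 0} and ℤ_19^× = {x ∈ ℤ_19 : v_19(x) = 0}. Here v_19(514425) = v_19(num) − v_19(den) = 3; compare against these criteria.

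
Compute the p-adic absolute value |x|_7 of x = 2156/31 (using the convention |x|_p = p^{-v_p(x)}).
|2156/31|_7 = 1/49

Step 1 — compute v_7(x) by factoring powers of 7 out of the numerator and denominator: v_7(2156/31) = 2. Step 2 — apply |x|_p = p^{-v_p(x)} = 7^{-2} = 1/49.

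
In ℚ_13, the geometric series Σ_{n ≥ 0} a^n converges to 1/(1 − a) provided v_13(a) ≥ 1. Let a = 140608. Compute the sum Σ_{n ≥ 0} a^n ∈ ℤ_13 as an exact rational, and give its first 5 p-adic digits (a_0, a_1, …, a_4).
Σ a^n = 1/(1 − a) = -1/140607;  first 5 digits = (1, 0, 0, 12, 4)

v_13(a) = 3 ≥ 1, so the series converges in ℤ_13 to 1/(1 − a) = 1/(1 − 140608) = -1/140607. Expand this rational in ℤ_13: compute digits iteratively via d_i = x_i mod 13, x_{i+1} = (x_i − d_i)/13. The first 5 digits are (1, 0, 0, 12, 4).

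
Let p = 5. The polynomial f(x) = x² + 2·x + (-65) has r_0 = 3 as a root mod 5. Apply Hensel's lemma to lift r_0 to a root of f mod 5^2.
r_1 = 3 (mod 25)

Hensel: r_{i+1} = r_i − f(r_i)·(f′(r_i))^{-1} mod 5^{i+2}, f′(x) = 2x + 2. Iterate:
  r_0 = 3 (mod 5)
  r_1 = 3 (mod 25)
Final: r = 3 satisfies f(r) ≡ 0 mod 5^2.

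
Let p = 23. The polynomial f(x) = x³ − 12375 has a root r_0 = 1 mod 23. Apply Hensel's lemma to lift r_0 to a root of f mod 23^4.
r_3 = 80478 (mod 279841)

Hensel: r_{i+1} = r_i − f(r_i)/f′(r_i) mod 23^{i+2}, where f′(x) = 3x². Iterate:
  r_0 = 1 (mod 23)
  r_1 = 70 (mod 529)
  r_2 = 7476 (mod 12167)
  r_3 = 80478 (mod 279841)
Final: r = 80478 with f(r) ≡ 0 mod 23^4.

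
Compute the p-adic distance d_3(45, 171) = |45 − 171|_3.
d_3(45, 171) = 1/9

Step 1 — x − y = 45 − 171 = -126. Step 2 — v_3(-126) = 2 (factor: -126 = −(3^2 · 14); the sign does not affect v_p). Step 3 — |x − y|_3 = 3^{-2} = 1/9.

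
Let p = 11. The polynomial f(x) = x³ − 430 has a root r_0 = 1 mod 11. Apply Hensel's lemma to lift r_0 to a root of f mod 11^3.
r_2 = 991 (mod 1331)

Hensel: r_{i+1} = r_i − f(r_i)/f′(r_i) mod 11^{i+2}, where f′(x) = 3x². Iterate:
  r_0 = 1 (mod 11)
  r_1 = 23 (mod 121)
  r_2 = 991 (mod 1331)
Final: r = 991 with f(r) ≡ 0 mod 11^3.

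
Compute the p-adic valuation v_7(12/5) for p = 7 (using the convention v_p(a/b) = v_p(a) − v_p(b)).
v_7(12/5) = 0

Factor powers of 7 from the numerator and denominator of the reduced fraction: 12 = 7^0 · 12 and 5 = 7^0 · 5. Apply v_p(a/b) = v_p(a) − v_p(b): v_7(12/5) = 0 − 0 = 0.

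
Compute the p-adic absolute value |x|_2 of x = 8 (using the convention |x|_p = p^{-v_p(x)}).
|8|_2 = 1/8

Step 1 — compute v_2(x) by factoring powers of 2 out of the numerator and denominator: v_2(8) = 3. Step 2 — apply |x|_p = p^{-v_p(x)} = 2^{-3} = 1/8.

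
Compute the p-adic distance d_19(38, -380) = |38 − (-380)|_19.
d_19(38, -380) = 1/19

Step 1 — x − y = 38 − (-380) = 418. Step 2 — v_19(418) = 1 (factor: 418 = (19^1 · 22); the sign does not affect v_p). Step 3 — |x − y|_19 = 19^{-1} = 1/19.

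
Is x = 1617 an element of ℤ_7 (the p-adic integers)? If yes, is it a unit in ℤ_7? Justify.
x ∈ ℤ_7 but not a unit; v_7(x) = 2 > 0

ℤ_7 = {x ∈ ℚ_7 : v_7(x) ≥ 0} and ℤ_7^× = {x ∈ ℤ_7 : v_7(x) = 0}. Here v_7(1617) = v_7(num) − v_7(den) = 2; compare against these criteria.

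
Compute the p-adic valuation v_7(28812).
v_7(28812) = 4

v_7(n) is the largest exponent k such that 7^k divides n. Factor out: 28812 = 7^4 · 12. (Sign doesn't affect v_p.) So v_7(28812) = 4.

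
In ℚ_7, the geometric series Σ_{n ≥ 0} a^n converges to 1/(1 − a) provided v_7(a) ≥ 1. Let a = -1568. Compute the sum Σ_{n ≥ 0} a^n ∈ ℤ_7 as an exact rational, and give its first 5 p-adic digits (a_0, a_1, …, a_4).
Σ a^n = 1/(1 − a) = 1/1569;  first 5 digits = (1, 0, 3, 2, 1)

v_7(a) = 2 ≥ 1, so the series converges in ℤ_7 to 1/(1 − a) = 1/(1 − (-1568)) = 1/1569. Expand this rational in ℤ_7: compute digits iteratively via d_i = x_i mod 7, x_{i+1} = (x_i − d_i)/7. The first 5 digits are (1, 0, 3, 2, 1).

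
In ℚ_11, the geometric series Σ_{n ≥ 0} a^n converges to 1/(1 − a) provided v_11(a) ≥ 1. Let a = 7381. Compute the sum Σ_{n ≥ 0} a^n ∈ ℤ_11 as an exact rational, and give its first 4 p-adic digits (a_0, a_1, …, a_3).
Σ a^n = 1/(1 − a) = -1/7380;  first 4 digits = (1, 0, 6, 5)

v_11(a) = 2 ≥ 1, so the series converges in ℤ_11 to 1/(1 − a) = 1/(1 − 7381) = -1/7380. Expand this rational in ℤ_11: compute digits iteratively via d_i = x_i mod 11, x_{i+1} = (x_i − d_i)/11. The first 4 digits are (1, 0, 6, 5).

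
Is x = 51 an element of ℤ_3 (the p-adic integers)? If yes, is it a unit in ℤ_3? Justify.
x ∈ ℤ_3 but not a unit; v_3(x) = 1 > 0

ℤ_3 = {x ∈ ℚ_3 : v_3(x) ≥ 0} and ℤ_3^× = {x ∈ ℤ_3 : v_3(x) = 0}. Here v_3(51) = v_3(num) − v_3(den) = 1; compare against these criteria.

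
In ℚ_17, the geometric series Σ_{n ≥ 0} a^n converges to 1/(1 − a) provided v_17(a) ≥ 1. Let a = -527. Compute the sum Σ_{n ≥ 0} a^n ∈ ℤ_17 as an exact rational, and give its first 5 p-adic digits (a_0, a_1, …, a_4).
Σ a^n = 1/(1 − a) = 1/528;  first 5 digits = (1, 3, 7, 15, 14)

v_17(a) = 1 ≥ 1, so the series converges in ℤ_17 to 1/(1 − a) = 1/(1 − (-527)) = 1/528. Expand this rational in ℤ_17: compute digits iteratively via d_i = x_i mod 17, x_{i+1} = (x_i − d_i)/17. The first 5 digits are (1, 3, 7, 15, 14).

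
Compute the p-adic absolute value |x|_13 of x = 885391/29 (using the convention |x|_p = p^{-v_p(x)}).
|885391/29|_13 = 1/28561

Step 1 — compute v_13(x) by factoring powers of 13 out of the numerator and denominator: v_13(885391/29) = 4. Step 2 — apply |x|_p = p^{-v_p(x)} = 13^{-4} = 1/28561.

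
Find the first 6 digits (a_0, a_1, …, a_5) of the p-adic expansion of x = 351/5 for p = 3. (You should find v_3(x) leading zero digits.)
(a_0, …, a_5) = (0, 0, 0, 2, 2, 0)

v_3(351/5) = 3, so a_0 = ... = a_2 = 0. Factor out: x = 3^3 · u with u = 13/5 a unit in ℤ_3. Expand u iteratively via a_{v+i} = u_i mod 3, u_{i+1} = (u_i − a_{v+i})/3:
  u_0 = 13/5;  a_3 = 2;  u_1 = (u_0 − 2)/3 = 1/5
  u_1 = 1/5;  a_4 = 2;  u_2 = (u_1 − 2)/3 = -3/5
  u_2 = -3/5;  a_5 = 0;  u_3 = (u_2 − 0)/3 = -1/5
Digits: (0, 0, 0, 2, 2, 0).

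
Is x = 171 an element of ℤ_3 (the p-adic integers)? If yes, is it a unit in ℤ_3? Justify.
x ∈ ℤ_3 but not a unit; v_3(x) = 2 > 0

ℤ_3 = {x ∈ ℚ_3 : v_3(x) ≥ 0} and ℤ_3^× = {x ∈ ℤ_3 : v_3(x) = 0}. Here v_3(171) = v_3(num) − v_3(den) = 2; compare against these criteria.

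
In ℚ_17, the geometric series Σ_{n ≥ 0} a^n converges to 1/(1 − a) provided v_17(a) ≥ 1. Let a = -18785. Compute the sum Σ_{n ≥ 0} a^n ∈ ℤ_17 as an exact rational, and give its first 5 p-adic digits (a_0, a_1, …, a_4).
Σ a^n = 1/(1 − a) = 1/18786;  first 5 digits = (1, 0, 3, 13, 8)

v_17(a) = 2 ≥ 1, so the series converges in ℤ_17 to 1/(1 − a) = 1/(1 − (-18785)) = 1/18786. Expand this rational in ℤ_17: compute digits iteratively via d_i = x_i mod 17, x_{i+1} = (x_i − d_i)/17. The first 5 digits are (1, 0, 3, 13, 8).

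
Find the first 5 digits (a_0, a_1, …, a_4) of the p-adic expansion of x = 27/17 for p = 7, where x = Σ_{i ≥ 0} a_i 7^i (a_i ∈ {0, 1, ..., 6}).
(a_0, …, a_4) = (2, 2, 3, 2, 5)

v_7(27/17) = 0 (numerator and denominator both coprime to 7), so x ∈ ℤ_7^×. Compute digits iteratively via a_i = x_i mod 7, x_{i+1} = (x_i − a_i)/7, with x_0 = x:
  x_0 = 27/17;  a_0 = 2;  x_1 = (x_0 − 2)/7 = -1/17
  x_1 = -1/17;  a_1 = 2;  x_2 = (x_1 − 2)/7 = -5/17
  x_2 = -5/17;  a_2 = 3;  x_3 = (x_2 − 3)/7 = -8/17
  x_3 = -8/17;  a_3 = 2;  x_4 = (x_3 − 2)/7 = -6/17
  x_4 = -6/17;  a_4 = 5;  x_5 = (x_4 − 5)/7 = -13/17
Digits: (2, 2, 3, 2, 5).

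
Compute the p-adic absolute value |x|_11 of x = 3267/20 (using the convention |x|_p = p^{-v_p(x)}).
|3267/20|_11 = 1/121

Step 1 — compute v_11(x) by factoring powers of 11 out of the numerator and denominator: v_11(3267/20) = 2. Step 2 — apply |x|_p = p^{-v_p(x)} = 11^{-2} = 1/121.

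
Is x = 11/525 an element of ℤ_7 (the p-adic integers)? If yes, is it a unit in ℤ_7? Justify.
x ∉ ℤ_7 (v_7(x) = -1 < 0)

ℤ_7 = {x ∈ ℚ_7 : v_7(x) ≥ 0} and ℤ_7^× = {x ∈ ℤ_7 : v_7(x) = 0}. Here v_7(11/525) = v_7(num) − v_7(den) = -1; compare against these criteria.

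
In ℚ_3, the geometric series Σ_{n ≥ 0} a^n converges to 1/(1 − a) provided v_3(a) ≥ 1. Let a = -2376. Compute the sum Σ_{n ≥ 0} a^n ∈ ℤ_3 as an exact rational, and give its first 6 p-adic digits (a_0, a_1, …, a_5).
Σ a^n = 1/(1 − a) = 1/2377;  first 6 digits = (1, 0, 0, 2, 0, 2)

v_3(a) = 3 ≥ 1, so the series converges in ℤ_3 to 1/(1 − a) = 1/(1 − (-2376)) = 1/2377. Expand this rational in ℤ_3: compute digits iteratively via d_i = x_i mod 3, x_{i+1} = (x_i − d_i)/3. The first 6 digits are (1, 0, 0, 2, 0, 2).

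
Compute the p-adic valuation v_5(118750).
v_5(118750) = 5

v_5(n) is the largest exponent k such that 5^k divides n. Factor out: 118750 = 5^5 · 38. (Sign doesn't affect v_p.) So v_5(118750) = 5.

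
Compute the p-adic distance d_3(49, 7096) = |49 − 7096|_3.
d_3(49, 7096) = 1/243

Step 1 — x − y = 49 − 7096 = -7047. Step 2 — v_3(-7047) = 5 (factor: -7047 = −(3^5 · 29); the sign does not affect v_p). Step 3 — |x − y|_3 = 3^{-5} = 1/243.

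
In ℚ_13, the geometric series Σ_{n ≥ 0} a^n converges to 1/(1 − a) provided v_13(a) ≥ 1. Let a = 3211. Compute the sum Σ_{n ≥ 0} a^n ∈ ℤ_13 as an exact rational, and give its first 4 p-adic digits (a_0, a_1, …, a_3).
Σ a^n = 1/(1 − a) = -1/3210;  first 4 digits = (1, 0, 6, 1)

v_13(a) = 2 ≥ 1, so the series converges in ℤ_13 to 1/(1 − a) = 1/(1 − 3211) = -1/3210. Expand this rational in ℤ_13: compute digits iteratively via d_i = x_i mod 13, x_{i+1} = (x_i − d_i)/13. The first 4 digits are (1, 0, 6, 1).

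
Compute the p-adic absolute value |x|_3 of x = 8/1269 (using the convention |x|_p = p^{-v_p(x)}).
|8/1269|_3 = 27

Step 1 — compute v_3(x) by factoring powers of 3 out of the numerator and denominator: v_3(8/1269) = -3. Step 2 — apply |x|_p = p^{-v_p(x)} = 3^{3} = 27.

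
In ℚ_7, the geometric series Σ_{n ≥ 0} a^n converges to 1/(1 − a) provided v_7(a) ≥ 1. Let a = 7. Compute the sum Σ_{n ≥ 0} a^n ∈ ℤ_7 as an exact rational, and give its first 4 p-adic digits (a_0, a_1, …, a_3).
Σ a^n = 1/(1 − a) = -1/6;  first 4 digits = (1, 1, 1, 1)

v_7(a) = 1 ≥ 1, so the series converges in ℤ_7 to 1/(1 − a) = 1/(1 − 7) = -1/6. Expand this rational in ℤ_7: compute digits iteratively via d_i = x_i mod 7, x_{i+1} = (x_i − d_i)/7. The first 4 digits are (1, 1, 1, 1).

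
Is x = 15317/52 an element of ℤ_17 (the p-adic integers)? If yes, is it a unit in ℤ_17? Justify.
x ∈ ℤ_17 but not a unit; v_17(x) = 2 > 0

ℤ_17 = {x ∈ ℚ_17 : v_17(x) ≥ 0} and ℤ_17^× = {x ∈ ℤ_17 : v_17(x) = 0}. Here v_17(15317/52) = v_17(num) − v_17(den) = 2; compare against these criteria.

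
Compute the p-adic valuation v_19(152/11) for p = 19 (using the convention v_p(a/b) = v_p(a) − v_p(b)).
v_19(152/11) = 1

Factor powers of 19 from the numerator and denominator of the reduced fraction: 152 = 19^1 · 8 and 11 = 19^0 · 11. Apply v_p(a/b) = v_p(a) − v_p(b): v_19(152/11) = 1 − 0 = 1.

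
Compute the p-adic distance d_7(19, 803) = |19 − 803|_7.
d_7(19, 803) = 1/49

Step 1 — x − y = 19 − 803 = -784. Step 2 — v_7(-784) = 2 (factor: -784 = −(7^2 · 16); the sign does not affect v_p). Step 3 — |x − y|_7 = 7^{-2} = 1/49.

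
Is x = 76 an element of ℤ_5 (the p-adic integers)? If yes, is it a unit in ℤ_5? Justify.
x ∈ ℤ_5^× (unit); v_5(x) = 0

ℤ_5 = {x ∈ ℚ_5 : v_5(x) ≥ 0} and ℤ_5^× = {x ∈ ℤ_5 : v_5(x) = 0}. Here v_5(76) = v_5(num) − v_5(den) = 0; compare against these criteria.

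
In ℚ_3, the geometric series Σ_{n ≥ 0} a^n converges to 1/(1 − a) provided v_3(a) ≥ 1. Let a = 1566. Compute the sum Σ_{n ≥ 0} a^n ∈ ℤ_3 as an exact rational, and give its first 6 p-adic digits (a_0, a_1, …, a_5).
Σ a^n = 1/(1 − a) = -1/1565;  first 6 digits = (1, 0, 0, 1, 1, 0)

v_3(a) = 3 ≥ 1, so the series converges in ℤ_3 to 1/(1 − a) = 1/(1 − 1566) = -1/1565. Expand this rational in ℤ_3: compute digits iteratively via d_i = x_i mod 3, x_{i+1} = (x_i − d_i)/3. The first 6 digits are (1, 0, 0, 1, 1, 0).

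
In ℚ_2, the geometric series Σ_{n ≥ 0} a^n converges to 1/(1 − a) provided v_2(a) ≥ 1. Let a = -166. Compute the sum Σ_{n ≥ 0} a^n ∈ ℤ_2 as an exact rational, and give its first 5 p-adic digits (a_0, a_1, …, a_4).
Σ a^n = 1/(1 − a) = 1/167;  first 5 digits = (1, 1, 1, 0, 1)

v_2(a) = 1 ≥ 1, so the series converges in ℤ_2 to 1/(1 − a) = 1/(1 − (-166)) = 1/167. Expand this rational in ℤ_2: compute digits iteratively via d_i = x_i mod 2, x_{i+1} = (x_i − d_i)/2. The first 5 digits are (1, 1, 1, 0, 1).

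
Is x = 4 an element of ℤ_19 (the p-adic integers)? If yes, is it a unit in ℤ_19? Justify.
x ∈ ℤ_19^× (unit); v_19(x) = 0

ℤ_19 = {x ∈ ℚ_19 : v_19(x) ≥ 0} and ℤ_19^× = {x ∈ ℤ_19 : v_19(x) = 0}. Here v_19(4) = v_19(num) − v_19(den) = 0; compare against these criteria.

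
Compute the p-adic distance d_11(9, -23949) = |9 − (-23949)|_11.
d_11(9, -23949) = 1/1331

Step 1 — x − y = 9 − (-23949) = 23958. Step 2 — v_11(23958) = 3 (factor: 23958 = (11^3 · 18); the sign does not affect v_p). Step 3 — |x − y|_11 = 11^{-3} = 1/1331.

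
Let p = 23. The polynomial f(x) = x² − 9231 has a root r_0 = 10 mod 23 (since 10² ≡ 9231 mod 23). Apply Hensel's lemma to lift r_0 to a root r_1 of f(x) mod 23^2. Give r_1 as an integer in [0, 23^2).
r_1 = 493 (mod 529)

Hensel's recurrence: r_{i+1} = r_i − f(r_i)·(f′(r_i))^{-1} mod 23^{i+2}, with f′(x) = 2x. Iterate:
  r_0 = 10 (mod 23)
  r_1 = 493 (mod 529)
Final: r_1 = 493, and one checks f(r_1) ≡ 0 mod 23^2.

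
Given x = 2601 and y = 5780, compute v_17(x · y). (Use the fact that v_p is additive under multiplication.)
v_17(15033780) = 4

v_p(x) = 2 (factor: 2601 = 17^2 · 9); v_p(y) = 2 (factor: 5780 = 17^2 · 20). Additivity: v_p(xy) = v_p(x) + v_p(y) = 2 + 2 = 4. (Direct check: xy = 15033780 = 17^4 · (180).)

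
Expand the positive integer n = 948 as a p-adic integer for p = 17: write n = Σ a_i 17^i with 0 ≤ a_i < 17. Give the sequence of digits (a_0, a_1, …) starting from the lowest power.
(a_0, a_1, …) = (13, 4, 3)

Repeated division by 17 gives the digits low-to-high: 948 = 13 + 4·17^1 + 3·17^2. Digit sequence: (13, 4, 3).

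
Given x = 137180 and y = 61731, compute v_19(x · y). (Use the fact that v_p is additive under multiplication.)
v_19(8468258580) = 6

v_p(x) = 3 (factor: 137180 = 19^3 · 20); v_p(y) = 3 (factor: 61731 = 19^3 · 9). Additivity: v_p(xy) = v_p(x) + v_p(y) = 3 + 3 = 6. (Direct check: xy = 8468258580 = 19^6 · (180).)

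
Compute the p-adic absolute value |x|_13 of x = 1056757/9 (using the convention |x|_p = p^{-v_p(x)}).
|1056757/9|_13 = 1/28561

Step 1 — compute v_13(x) by factoring powers of 13 out of the numerator and denominator: v_13(1056757/9) = 4. Step 2 — apply |x|_p = p^{-v_p(x)} = 13^{-4} = 1/28561.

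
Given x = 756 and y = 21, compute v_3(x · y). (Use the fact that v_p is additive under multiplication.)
v_3(15876) = 4

v_p(x) = 3 (factor: 756 = 3^3 · 28); v_p(y) = 1 (factor: 21 = 3^1 · 7). Additivity: v_p(xy) = v_p(x) + v_p(y) = 3 + 1 = 4. (Direct check: xy = 15876 = 3^4 · (196).)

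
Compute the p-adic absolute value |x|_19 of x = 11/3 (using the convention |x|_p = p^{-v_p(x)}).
|11/3|_19 = 1

Step 1 — compute v_19(x) by factoring powers of 19 out of the numerator and denominator: v_19(11/3) = 0. Step 2 — apply |x|_p = p^{-v_p(x)} = 19^{0} = 1.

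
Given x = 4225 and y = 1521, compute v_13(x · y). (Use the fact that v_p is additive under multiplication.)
v_13(6426225) = 4

v_p(x) = 2 (factor: 4225 = 13^2 · 25); v_p(y) = 2 (factor: 1521 = 13^2 · 9). Additivity: v_p(xy) = v_p(x) + v_p(y) = 2 + 2 = 4. (Direct check: xy = 6426225 = 13^4 · (225).)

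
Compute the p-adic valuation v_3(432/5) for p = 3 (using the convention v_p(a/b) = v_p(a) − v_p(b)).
v_3(432/5) = 3

Factor powers of 3 from the numerator and denominator of the reduced fraction: 432 = 3^3 · 16 and 5 = 3^0 · 5. Apply v_p(a/b) = v_p(a) − v_p(b): v_3(432/5) = 3 − 0 = 3.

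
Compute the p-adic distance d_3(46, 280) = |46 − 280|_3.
d_3(46, 280) = 1/9

Step 1 — x − y = 46 − 280 = -234. Step 2 — v_3(-234) = 2 (factor: -234 = −(3^2 · 26); the sign does not affect v_p). Step 3 — |x − y|_3 = 3^{-2} = 1/9.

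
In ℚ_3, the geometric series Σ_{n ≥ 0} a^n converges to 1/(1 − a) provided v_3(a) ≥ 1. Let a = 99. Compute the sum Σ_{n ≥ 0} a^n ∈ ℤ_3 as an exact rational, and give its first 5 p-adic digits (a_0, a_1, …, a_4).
Σ a^n = 1/(1 − a) = -1/98;  first 5 digits = (1, 0, 2, 0, 2)

v_3(a) = 2 ≥ 1, so the series converges in ℤ_3 to 1/(1 − a) = 1/(1 − 99) = -1/98. Expand this rational in ℤ_3: compute digits iteratively via d_i = x_i mod 3, x_{i+1} = (x_i − d_i)/3. The first 5 digits are (1, 0, 2, 0, 2).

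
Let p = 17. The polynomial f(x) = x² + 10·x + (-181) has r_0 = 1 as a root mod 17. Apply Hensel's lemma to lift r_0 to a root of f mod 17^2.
r_1 = 256 (mod 289)

Hensel: r_{i+1} = r_i − f(r_i)·(f′(r_i))^{-1} mod 17^{i+2}, f′(x) = 2x + 10. Iterate:
  r_0 = 1 (mod 17)
  r_1 = 256 (mod 289)
Final: r = 256 satisfies f(r) ≡ 0 mod 17^2.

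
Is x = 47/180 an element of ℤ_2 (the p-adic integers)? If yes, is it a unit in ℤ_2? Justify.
x ∉ ℤ_2 (v_2(x) = -2 < 0)

ℤ_2 = {x ∈ ℚ_2 : v_2(x) ≥ 0} and ℤ_2^× = {x ∈ ℤ_2 : v_2(x) = 0}. Here v_2(47/180) = v_2(num) − v_2(den) = -2; compare against these criteria.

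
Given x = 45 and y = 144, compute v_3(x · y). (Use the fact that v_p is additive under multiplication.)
v_3(6480) = 4

v_p(x) = 2 (factor: 45 = 3^2 · 5); v_p(y) = 2 (factor: 144 = 3^2 · 16). Additivity: v_p(xy) = v_p(x) + v_p(y) = 2 + 2 = 4. (Direct check: xy = 6480 = 3^4 · (80).)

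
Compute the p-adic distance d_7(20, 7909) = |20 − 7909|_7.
d_7(20, 7909) = 1/343

Step 1 — x − y = 20 − 7909 = -7889. Step 2 — v_7(-7889) = 3 (factor: -7889 = −(7^3 · 23); the sign does not affect v_p). Step 3 — |x − y|_7 = 7^{-3} = 1/343.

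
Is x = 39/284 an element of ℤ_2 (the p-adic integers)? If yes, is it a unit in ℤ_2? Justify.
x ∉ ℤ_2 (v_2(x) = -2 < 0)

ℤ_2 = {x ∈ ℚ_2 : v_2(x) ≥ 0} and ℤ_2^× = {x ∈ ℤ_2 : v_2(x) = 0}. Here v_2(39/284) = v_2(num) − v_2(den) = -2; compare against these criteria.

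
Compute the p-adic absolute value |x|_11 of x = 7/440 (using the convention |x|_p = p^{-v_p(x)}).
|7/440|_11 = 11

Step 1 — compute v_11(x) by factoring powers of 11 out of the numerator and denominator: v_11(7/440) = -1. Step 2 — apply |x|_p = p^{-v_p(x)} = 11^{1} = 11.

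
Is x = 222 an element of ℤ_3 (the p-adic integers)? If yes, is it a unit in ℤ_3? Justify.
x ∈ ℤ_3 but not a unit; v_3(x) = 1 > 0

ℤ_3 = {x ∈ ℚ_3 : v_3(x) ≥ 0} and ℤ_3^× = {x ∈ ℤ_3 : v_3(x) = 0}. Here v_3(222) = v_3(num) − v_3(den) = 1; compare against these criteria.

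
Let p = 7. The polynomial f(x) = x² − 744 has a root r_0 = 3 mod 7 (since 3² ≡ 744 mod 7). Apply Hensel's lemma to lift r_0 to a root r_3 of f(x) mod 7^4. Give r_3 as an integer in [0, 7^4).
r_3 = 1326 (mod 2401)

Hensel's recurrence: r_{i+1} = r_i − f(r_i)·(f′(r_i))^{-1} mod 7^{i+2}, with f′(x) = 2x. Iterate:
  r_0 = 3 (mod 7)
  r_1 = 3 (mod 49)
  r_2 = 297 (mod 343)
  r_3 = 1326 (mod 2401)
Final: r_3 = 1326, and one checks f(r_3) ≡ 0 mod 7^4.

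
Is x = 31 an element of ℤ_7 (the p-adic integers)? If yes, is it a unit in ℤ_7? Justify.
x ∈ ℤ_7^× (unit); v_7(x) = 0

ℤ_7 = {x ∈ ℚ_7 : v_7(x) ≥ 0} and ℤ_7^× = {x ∈ ℤ_7 : v_7(x) = 0}. Here v_7(31) = v_7(num) − v_7(den) = 0; compare against these criteria.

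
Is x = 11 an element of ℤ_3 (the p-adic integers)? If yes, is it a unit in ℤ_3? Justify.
x ∈ ℤ_3^× (unit); v_3(x) = 0

ℤ_3 = {x ∈ ℚ_3 : v_3(x) ≥ 0} and ℤ_3^× = {x ∈ ℤ_3 : v_3(x) = 0}. Here v_3(11) = v_3(num) − v_3(den) = 0; compare against these criteria.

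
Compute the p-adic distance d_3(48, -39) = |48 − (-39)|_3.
d_3(48, -39) = 1/3

Step 1 — x − y = 48 − (-39) = 87. Step 2 — v_3(87) = 1 (factor: 87 = (3^1 · 29); the sign does not affect v_p). Step 3 — |x − y|_3 = 3^{-1} = 1/3.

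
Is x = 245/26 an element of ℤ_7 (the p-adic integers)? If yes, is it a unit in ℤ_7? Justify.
x ∈ ℤ_7 but not a unit; v_7(x) = 2 > 0

ℤ_7 = {x ∈ ℚ_7 : v_7(x) ≥ 0} and ℤ_7^× = {x ∈ ℤ_7 : v_7(x) = 0}. Here v_7(245/26) = v_7(num) − v_7(den) = 2; compare against these criteria.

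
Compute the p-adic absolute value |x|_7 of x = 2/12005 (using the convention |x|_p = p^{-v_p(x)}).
|2/12005|_7 = 2401

Step 1 — compute v_7(x) by factoring powers of 7 out of the numerator and denominator: v_7(2/12005) = -4. Step 2 — apply |x|_p = p^{-v_p(x)} = 7^{4} = 2401.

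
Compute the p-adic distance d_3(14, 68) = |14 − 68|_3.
d_3(14, 68) = 1/27

Step 1 — x − y = 14 − 68 = -54. Step 2 — v_3(-54) = 3 (factor: -54 = −(3^3 · 2); the sign does not affect v_p). Step 3 — |x − y|_3 = 3^{-3} = 1/27.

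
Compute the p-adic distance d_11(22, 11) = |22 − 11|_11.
d_11(22, 11) = 1/11

Step 1 — x − y = 22 − 11 = 11. Step 2 — v_11(11) = 1 (factor: 11 = (11^1 · 1); the sign does not affect v_p). Step 3 — |x − y|_11 = 11^{-1} = 1/11.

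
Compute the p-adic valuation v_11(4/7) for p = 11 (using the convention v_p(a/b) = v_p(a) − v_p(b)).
v_11(4/7) = 0

Factor powers of 11 from the numerator and denominator of the reduced fraction: 4 = 11^0 · 4 and 7 = 11^0 · 7. Apply v_p(a/b) = v_p(a) − v_p(b): v_11(4/7) = 0 − 0 = 0.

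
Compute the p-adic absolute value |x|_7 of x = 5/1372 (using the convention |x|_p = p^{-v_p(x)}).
|5/1372|_7 = 343

Step 1 — compute v_7(x) by factoring powers of 7 out of the numerator and denominator: v_7(5/1372) = -3. Step 2 — apply |x|_p = p^{-v_p(x)} = 7^{3} = 343.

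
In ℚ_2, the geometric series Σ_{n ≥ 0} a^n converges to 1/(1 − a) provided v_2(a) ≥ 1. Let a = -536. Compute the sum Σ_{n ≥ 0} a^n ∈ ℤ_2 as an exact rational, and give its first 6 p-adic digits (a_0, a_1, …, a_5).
Σ a^n = 1/(1 − a) = 1/537;  first 6 digits = (1, 0, 0, 1, 0, 1)

v_2(a) = 3 ≥ 1, so the series converges in ℤ_2 to 1/(1 − a) = 1/(1 − (-536)) = 1/537. Expand this rational in ℤ_2: compute digits iteratively via d_i = x_i mod 2, x_{i+1} = (x_i − d_i)/2. The first 6 digits are (1, 0, 0, 1, 0, 1).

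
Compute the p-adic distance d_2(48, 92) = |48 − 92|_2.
d_2(48, 92) = 1/4

Step 1 — x − y = 48 − 92 = -44. Step 2 — v_2(-44) = 2 (factor: -44 = −(2^2 · 11); the sign does not affect v_p). Step 3 — |x − y|_2 = 2^{-2} = 1/4.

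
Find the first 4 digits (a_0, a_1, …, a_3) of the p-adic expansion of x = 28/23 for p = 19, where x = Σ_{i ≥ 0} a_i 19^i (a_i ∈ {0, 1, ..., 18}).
(a_0, …, a_3) = (7, 3, 18, 4)

v_19(28/23) = 0 (numerator and denominator both coprime to 19), so x ∈ ℤ_19^×. Compute digits iteratively via a_i = x_i mod 19, x_{i+1} = (x_i − a_i)/19, with x_0 = x:
  x_0 = 28/23;  a_0 = 7;  x_1 = (x_0 − 7)/19 = -7/23
  x_1 = -7/23;  a_1 = 3;  x_2 = (x_1 − 3)/19 = -4/23
  x_2 = -4/23;  a_2 = 18;  x_3 = (x_2 − 18)/19 = -22/23
  x_3 = -22/23;  a_3 = 4;  x_4 = (x_3 − 4)/19 = -6/23
Digits: (7, 3, 18, 4).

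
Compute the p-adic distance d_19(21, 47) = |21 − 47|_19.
d_19(21, 47) = 1

Step 1 — x − y = 21 − 47 = -26. Step 2 — v_19(-26) = 0 (factor: -26 = −(19^0 · 26); the sign does not affect v_p). Step 3 — |x − y|_19 = 19^{0} = 1.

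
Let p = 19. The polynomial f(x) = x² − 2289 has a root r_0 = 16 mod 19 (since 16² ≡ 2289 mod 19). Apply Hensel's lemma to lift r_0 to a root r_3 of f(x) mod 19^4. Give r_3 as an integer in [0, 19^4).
r_3 = 73983 (mod 130321)

Hensel's recurrence: r_{i+1} = r_i − f(r_i)·(f′(r_i))^{-1} mod 19^{i+2}, with f′(x) = 2x. Iterate:
  r_0 = 16 (mod 19)
  r_1 = 339 (mod 361)
  r_2 = 5393 (mod 6859)
  r_3 = 73983 (mod 130321)
Final: r_3 = 73983, and one checks f(r_3) ≡ 0 mod 19^4.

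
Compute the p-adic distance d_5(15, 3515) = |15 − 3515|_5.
d_5(15, 3515) = 1/125

Step 1 — x − y = 15 − 3515 = -3500. Step 2 — v_5(-3500) = 3 (factor: -3500 = −(5^3 · 28); the sign does not affect v_p). Step 3 — |x − y|_5 = 5^{-3} = 1/125.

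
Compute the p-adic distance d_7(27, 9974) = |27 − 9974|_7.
d_7(27, 9974) = 1/343

Step 1 — x − y = 27 − 9974 = -9947. Step 2 — v_7(-9947) = 3 (factor: -9947 = −(7^3 · 29); the sign does not affect v_p). Step 3 — |x − y|_7 = 7^{-3} = 1/343.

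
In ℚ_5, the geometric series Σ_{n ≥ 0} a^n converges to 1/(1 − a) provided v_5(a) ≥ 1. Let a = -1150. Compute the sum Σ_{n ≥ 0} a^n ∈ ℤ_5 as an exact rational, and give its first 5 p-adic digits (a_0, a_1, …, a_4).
Σ a^n = 1/(1 − a) = 1/1151;  first 5 digits = (1, 0, 4, 0, 4)

v_5(a) = 2 ≥ 1, so the series converges in ℤ_5 to 1/(1 − a) = 1/(1 − (-1150)) = 1/1151. Expand this rational in ℤ_5: compute digits iteratively via d_i = x_i mod 5, x_{i+1} = (x_i − d_i)/5. The first 5 digits are (1, 0, 4, 0, 4).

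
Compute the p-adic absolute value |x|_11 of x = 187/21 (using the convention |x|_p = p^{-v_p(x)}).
|187/21|_11 = 1/11

Step 1 — compute v_11(x) by factoring powers of 11 out of the numerator and denominator: v_11(187/21) = 1. Step 2 — apply |x|_p = p^{-v_p(x)} = 11^{-1} = 1/11.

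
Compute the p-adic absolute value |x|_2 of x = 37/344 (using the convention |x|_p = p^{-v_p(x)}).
|37/344|_2 = 8

Step 1 — compute v_2(x) by factoring powers of 2 out of the numerator and denominator: v_2(37/344) = -3. Step 2 — apply |x|_p = p^{-v_p(x)} = 2^{3} = 8.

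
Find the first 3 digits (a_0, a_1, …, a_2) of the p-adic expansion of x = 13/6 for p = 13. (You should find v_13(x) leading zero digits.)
(a_0, …, a_2) = (0, 11, 10)

v_13(13/6) = 1, so a_0 = ... = a_0 = 0. Factor out: x = 13^1 · u with u = 1/6 a unit in ℤ_13. Expand u iteratively via a_{v+i} = u_i mod 13, u_{i+1} = (u_i − a_{v+i})/13:
  u_0 = 1/6;  a_1 = 11;  u_1 = (u_0 − 11)/13 = -5/6
  u_1 = -5/6;  a_2 = 10;  u_2 = (u_1 − 10)/13 = -5/6
Digits: (0, 11, 10).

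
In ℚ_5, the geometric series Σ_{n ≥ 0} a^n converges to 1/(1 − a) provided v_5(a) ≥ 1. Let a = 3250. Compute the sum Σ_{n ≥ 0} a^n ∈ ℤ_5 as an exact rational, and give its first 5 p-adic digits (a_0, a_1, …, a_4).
Σ a^n = 1/(1 − a) = -1/3249;  first 5 digits = (1, 0, 0, 1, 0)

v_5(a) = 3 ≥ 1, so the series converges in ℤ_5 to 1/(1 − a) = 1/(1 − 3250) = -1/3249. Expand this rational in ℤ_5: compute digits iteratively via d_i = x_i mod 5, x_{i+1} = (x_i − d_i)/5. The first 5 digits are (1, 0, 0, 1, 0).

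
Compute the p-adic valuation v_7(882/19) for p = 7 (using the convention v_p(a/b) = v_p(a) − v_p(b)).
v_7(882/19) = 2

Factor powers of 7 from the numerator and denominator of the reduced fraction: 882 = 7^2 · 18 and 19 = 7^0 · 19. Apply v_p(a/b) = v_p(a) − v_p(b): v_7(882/19) = 2 − 0 = 2.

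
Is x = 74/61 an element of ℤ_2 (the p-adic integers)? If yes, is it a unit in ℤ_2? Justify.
x ∈ ℤ_2 but not a unit; v_2(x) = 1 > 0

ℤ_2 = {x ∈ ℚ_2 : v_2(x) ≥ 0} and ℤ_2^× = {x ∈ ℤ_2 : v_2(x) = 0}. Here v_2(74/61) = v_2(num) − v_2(den) = 1; compare against these criteria.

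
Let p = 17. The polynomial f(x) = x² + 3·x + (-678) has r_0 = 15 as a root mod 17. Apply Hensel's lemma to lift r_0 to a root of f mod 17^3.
r_2 = 4809 (mod 4913)

Hensel: r_{i+1} = r_i − f(r_i)·(f′(r_i))^{-1} mod 17^{i+2}, f′(x) = 2x + 3. Iterate:
  r_0 = 15 (mod 17)
  r_1 = 185 (mod 289)
  r_2 = 4809 (mod 4913)
Final: r = 4809 satisfies f(r) ≡ 0 mod 17^3.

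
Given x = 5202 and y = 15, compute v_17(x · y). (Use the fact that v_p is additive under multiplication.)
v_17(78030) = 2

v_p(x) = 2 (factor: 5202 = 17^2 · 18); v_p(y) = 0 (factor: 15 = 17^0 · 15). Additivity: v_p(xy) = v_p(x) + v_p(y) = 2 + 0 = 2. (Direct check: xy = 78030 = 17^2 · (270).)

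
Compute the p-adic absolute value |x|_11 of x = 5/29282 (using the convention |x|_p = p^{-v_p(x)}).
|5/29282|_11 = 14641

Step 1 — compute v_11(x) by factoring powers of 11 out of the numerator and denominator: v_11(5/29282) = -4. Step 2 — apply |x|_p = p^{-v_p(x)} = 11^{4} = 14641.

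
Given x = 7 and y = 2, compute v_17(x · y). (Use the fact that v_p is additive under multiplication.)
v_17(14) = 0

v_p(x) = 0 (factor: 7 = 17^0 · 7); v_p(y) = 0 (factor: 2 = 17^0 · 2). Additivity: v_p(xy) = v_p(x) + v_p(y) = 0 + 0 = 0. (Direct check: xy = 14 = 17^0 · (14).)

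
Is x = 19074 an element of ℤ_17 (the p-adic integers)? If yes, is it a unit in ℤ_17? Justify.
x ∈ ℤ_17 but not a unit; v_17(x) = 2 > 0

ℤ_17 = {x ∈ ℚ_17 : v_17(x) ≥ 0} and ℤ_17^× = {x ∈ ℤ_17 : v_17(x) = 0}. Here v_17(19074) = v_17(num) − v_17(den) = 2; compare against these criteria.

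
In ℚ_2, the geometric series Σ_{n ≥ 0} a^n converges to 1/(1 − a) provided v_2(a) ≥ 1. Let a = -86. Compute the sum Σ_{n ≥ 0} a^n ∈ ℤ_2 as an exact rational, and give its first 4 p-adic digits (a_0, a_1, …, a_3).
Σ a^n = 1/(1 − a) = 1/87;  first 4 digits = (1, 1, 1, 0)

v_2(a) = 1 ≥ 1, so the series converges in ℤ_2 to 1/(1 − a) = 1/(1 − (-86)) = 1/87. Expand this rational in ℤ_2: compute digits iteratively via d_i = x_i mod 2, x_{i+1} = (x_i − d_i)/2. The first 4 digits are (1, 1, 1, 0).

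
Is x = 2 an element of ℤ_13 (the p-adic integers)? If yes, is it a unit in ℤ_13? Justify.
x ∈ ℤ_13^× (unit); v_13(x) = 0

ℤ_13 = {x ∈ ℚ_13 : v_13(x) ≥ 0} and ℤ_13^× = {x ∈ ℤ_13 : v_13(x) = 0}. Here v_13(2) = v_13(num) − v_13(den) = 0; compare against these criteria.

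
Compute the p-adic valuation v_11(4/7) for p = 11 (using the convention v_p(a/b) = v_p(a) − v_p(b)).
v_11(4/7) = 0

Factor powers of 11 from the numerator and denominator of the reduced fraction: 4 = 11^0 · 4 and 7 = 11^0 · 7. Apply v_p(a/b) = v_p(a) − v_p(b): v_11(4/7) = 0 − 0 = 0.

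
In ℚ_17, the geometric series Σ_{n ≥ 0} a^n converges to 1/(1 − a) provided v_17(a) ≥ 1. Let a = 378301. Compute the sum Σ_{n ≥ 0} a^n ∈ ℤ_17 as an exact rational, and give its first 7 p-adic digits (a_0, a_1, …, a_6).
Σ a^n = 1/(1 − a) = -1/378300;  first 7 digits = (1, 0, 0, 9, 4, 0, 13)

v_17(a) = 3 ≥ 1, so the series converges in ℤ_17 to 1/(1 − a) = 1/(1 − 378301) = -1/378300. Expand this rational in ℤ_17: compute digits iteratively via d_i = x_i mod 17, x_{i+1} = (x_i − d_i)/17. The first 7 digits are (1, 0, 0, 9, 4, 0, 13).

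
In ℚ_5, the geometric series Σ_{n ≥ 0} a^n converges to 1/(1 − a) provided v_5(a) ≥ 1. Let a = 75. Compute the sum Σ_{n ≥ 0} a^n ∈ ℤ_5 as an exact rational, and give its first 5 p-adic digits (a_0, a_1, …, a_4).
Σ a^n = 1/(1 − a) = -1/74;  first 5 digits = (1, 0, 3, 0, 4)

v_5(a) = 2 ≥ 1, so the series converges in ℤ_5 to 1/(1 − a) = 1/(1 − 75) = -1/74. Expand this rational in ℤ_5: compute digits iteratively via d_i = x_i mod 5, x_{i+1} = (x_i − d_i)/5. The first 5 digits are (1, 0, 3, 0, 4).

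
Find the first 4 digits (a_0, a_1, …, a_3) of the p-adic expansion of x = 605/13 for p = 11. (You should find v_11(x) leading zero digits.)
(a_0, …, a_3) = (0, 0, 8, 1)

v_11(605/13) = 2, so a_0 = ... = a_1 = 0. Factor out: x = 11^2 · u with u = 5/13 a unit in ℤ_11. Expand u iteratively via a_{v+i} = u_i mod 11, u_{i+1} = (u_i − a_{v+i})/11:
  u_0 = 5/13;  a_2 = 8;  u_1 = (u_0 − 8)/11 = -9/13
  u_1 = -9/13;  a_3 = 1;  u_2 = (u_1 − 1)/11 = -2/13
Digits: (0, 0, 8, 1).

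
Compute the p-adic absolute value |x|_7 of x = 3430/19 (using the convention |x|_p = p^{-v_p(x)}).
|3430/19|_7 = 1/343

Step 1 — compute v_7(x) by factoring powers of 7 out of the numerator and denominator: v_7(3430/19) = 3. Step 2 — apply |x|_p = p^{-v_p(x)} = 7^{-3} = 1/343.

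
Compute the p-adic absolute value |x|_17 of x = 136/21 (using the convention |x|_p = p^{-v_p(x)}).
|136/21|_17 = 1/17

Step 1 — compute v_17(x) by factoring powers of 17 out of the numerator and denominator: v_17(136/21) = 1. Step 2 — apply |x|_p = p^{-v_p(x)} = 17^{-1} = 1/17.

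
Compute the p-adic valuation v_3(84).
v_3(84) = 1

v_3(n) is the largest exponent k such that 3^k divides n. Factor out: 84 = 3^1 · 28. (Sign doesn't affect v_p.) So v_3(84) = 1.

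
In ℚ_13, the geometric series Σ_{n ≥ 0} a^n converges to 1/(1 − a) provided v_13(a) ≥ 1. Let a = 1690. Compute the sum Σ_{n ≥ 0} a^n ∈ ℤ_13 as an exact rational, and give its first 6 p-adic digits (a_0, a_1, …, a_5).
Σ a^n = 1/(1 − a) = -1/1689;  first 6 digits = (1, 0, 10, 0, 9, 7)

v_13(a) = 2 ≥ 1, so the series converges in ℤ_13 to 1/(1 − a) = 1/(1 − 1690) = -1/1689. Expand this rational in ℤ_13: compute digits iteratively via d_i = x_i mod 13, x_{i+1} = (x_i − d_i)/13. The first 6 digits are (1, 0, 10, 0, 9, 7).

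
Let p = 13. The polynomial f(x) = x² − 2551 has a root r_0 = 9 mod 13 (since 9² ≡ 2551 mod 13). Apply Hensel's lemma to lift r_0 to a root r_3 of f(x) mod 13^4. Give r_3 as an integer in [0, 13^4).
r_3 = 24670 (mod 28561)

Hensel's recurrence: r_{i+1} = r_i − f(r_i)·(f′(r_i))^{-1} mod 13^{i+2}, with f′(x) = 2x. Iterate:
  r_0 = 9 (mod 13)
  r_1 = 165 (mod 169)
  r_2 = 503 (mod 2197)
  r_3 = 24670 (mod 28561)
Final: r_3 = 24670, and one checks f(r_3) ≡ 0 mod 13^4.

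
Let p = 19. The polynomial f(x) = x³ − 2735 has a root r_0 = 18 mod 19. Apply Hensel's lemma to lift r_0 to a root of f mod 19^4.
r_3 = 57588 (mod 130321)

Hensel: r_{i+1} = r_i − f(r_i)/f′(r_i) mod 19^{i+2}, where f′(x) = 3x². Iterate:
  r_0 = 18 (mod 19)
  r_1 = 189 (mod 361)
  r_2 = 2716 (mod 6859)
  r_3 = 57588 (mod 130321)
Final: r = 57588 with f(r) ≡ 0 mod 19^4.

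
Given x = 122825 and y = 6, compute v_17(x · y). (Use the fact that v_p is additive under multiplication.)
v_17(736950) = 3

v_p(x) = 3 (factor: 122825 = 17^3 · 25); v_p(y) = 0 (factor: 6 = 17^0 · 6). Additivity: v_p(xy) = v_p(x) + v_p(y) = 3 + 0 = 3. (Direct check: xy = 736950 = 17^3 · (150).)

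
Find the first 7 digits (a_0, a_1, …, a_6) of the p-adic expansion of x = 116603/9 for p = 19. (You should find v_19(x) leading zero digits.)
(a_0, …, a_6) = (0, 0, 0, 4, 2, 2, 2)

v_19(116603/9) = 3, so a_0 = ... = a_2 = 0. Factor out: x = 19^3 · u with u = 17/9 a unit in ℤ_19. Expand u iteratively via a_{v+i} = u_i mod 19, u_{i+1} = (u_i − a_{v+i})/19:
  u_0 = 17/9;  a_3 = 4;  u_1 = (u_0 − 4)/19 = -1/9
  u_1 = -1/9;  a_4 = 2;  u_2 = (u_1 − 2)/19 = -1/9
  u_2 = -1/9;  a_5 = 2;  u_3 = (u_2 − 2)/19 = -1/9
  u_3 = -1/9;  a_6 = 2;  u_4 = (u_3 − 2)/19 = -1/9
Digits: (0, 0, 0, 4, 2, 2, 2).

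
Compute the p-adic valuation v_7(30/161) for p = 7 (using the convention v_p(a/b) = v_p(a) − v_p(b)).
v_7(30/161) = -1

Factor powers of 7 from the numerator and denominator of the reduced fraction: 30 = 7^0 · 30 and 161 = 7^1 · 23. Apply v_p(a/b) = v_p(a) − v_p(b): v_7(30/161) = 0 − 1 = -1.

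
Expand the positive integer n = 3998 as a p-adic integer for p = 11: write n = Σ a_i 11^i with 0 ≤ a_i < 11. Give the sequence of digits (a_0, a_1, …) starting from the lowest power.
(a_0, a_1, …) = (5, 0, 0, 3)

Repeated division by 11 gives the digits low-to-high: 3998 = 5 + 3·11^3. Digit sequence: (5, 0, 0, 3).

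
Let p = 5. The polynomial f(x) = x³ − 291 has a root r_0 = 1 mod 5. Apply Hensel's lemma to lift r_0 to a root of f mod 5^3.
r_2 = 31 (mod 125)

Hensel: r_{i+1} = r_i − f(r_i)/f′(r_i) mod 5^{i+2}, where f′(x) = 3x². Iterate:
  r_0 = 1 (mod 5)
  r_1 = 6 (mod 25)
  r_2 = 31 (mod 125)
Final: r = 31 with f(r) ≡ 0 mod 5^3.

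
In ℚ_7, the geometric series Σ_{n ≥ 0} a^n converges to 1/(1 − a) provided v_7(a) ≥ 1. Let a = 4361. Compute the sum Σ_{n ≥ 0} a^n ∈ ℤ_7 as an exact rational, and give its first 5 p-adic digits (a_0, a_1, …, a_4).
Σ a^n = 1/(1 − a) = -1/4360;  first 5 digits = (1, 0, 5, 5, 5)

v_7(a) = 2 ≥ 1, so the series converges in ℤ_7 to 1/(1 − a) = 1/(1 − 4361) = -1/4360. Expand this rational in ℤ_7: compute digits iteratively via d_i = x_i mod 7, x_{i+1} = (x_i − d_i)/7. The first 5 digits are (1, 0, 5, 5, 5).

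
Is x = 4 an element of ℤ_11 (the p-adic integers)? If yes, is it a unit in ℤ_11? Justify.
x ∈ ℤ_11^× (unit); v_11(x) = 0

ℤ_11 = {x ∈ ℚ_11 : v_11(x) ≥ 0} and ℤ_11^× = {x ∈ ℤ_11 : v_11(x) = 0}. Here v_11(4) = v_11(num) − v_11(den) = 0; compare against these criteria.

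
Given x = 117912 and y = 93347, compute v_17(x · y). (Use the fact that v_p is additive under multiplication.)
v_17(11006731464) = 6

v_p(x) = 3 (factor: 117912 = 17^3 · 24); v_p(y) = 3 (factor: 93347 = 17^3 · 19). Additivity: v_p(xy) = v_p(x) + v_p(y) = 3 + 3 = 6. (Direct check: xy = 11006731464 = 17^6 · (456).)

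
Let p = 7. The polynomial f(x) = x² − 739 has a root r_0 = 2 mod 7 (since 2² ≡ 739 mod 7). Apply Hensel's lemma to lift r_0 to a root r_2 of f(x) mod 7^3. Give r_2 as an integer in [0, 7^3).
r_2 = 100 (mod 343)

Hensel's recurrence: r_{i+1} = r_i − f(r_i)·(f′(r_i))^{-1} mod 7^{i+2}, with f′(x) = 2x. Iterate:
  r_0 = 2 (mod 7)
  r_1 = 2 (mod 49)
  r_2 = 100 (mod 343)
Final: r_2 = 100, and one checks f(r_2) ≡ 0 mod 7^3.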